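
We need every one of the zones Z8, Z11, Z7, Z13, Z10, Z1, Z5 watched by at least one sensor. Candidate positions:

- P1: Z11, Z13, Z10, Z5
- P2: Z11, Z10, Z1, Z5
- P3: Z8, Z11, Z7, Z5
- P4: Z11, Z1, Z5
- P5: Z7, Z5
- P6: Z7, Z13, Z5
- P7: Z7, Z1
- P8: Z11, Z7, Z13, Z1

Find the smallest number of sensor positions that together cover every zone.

P1, P2, P3 together cover {Z8, Z11, Z7, Z13, Z10, Z1, Z5} — every zone.
No 2 of the 8 sensor positions cover everything (all 28 pairs fall short), so 3 is minimum.

3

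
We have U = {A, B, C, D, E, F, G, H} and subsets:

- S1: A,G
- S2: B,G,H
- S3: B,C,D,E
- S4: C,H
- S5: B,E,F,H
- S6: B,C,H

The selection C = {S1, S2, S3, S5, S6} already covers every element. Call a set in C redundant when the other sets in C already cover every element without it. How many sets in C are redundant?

Drop S1: A uncovered — not redundant.
Drop S2: the rest still cover every element — redundant.
Drop S3: D uncovered — not redundant.
Drop S5: F uncovered — not redundant.
Drop S6: the rest still cover every element — redundant.
2 redundant: S2, S6.

2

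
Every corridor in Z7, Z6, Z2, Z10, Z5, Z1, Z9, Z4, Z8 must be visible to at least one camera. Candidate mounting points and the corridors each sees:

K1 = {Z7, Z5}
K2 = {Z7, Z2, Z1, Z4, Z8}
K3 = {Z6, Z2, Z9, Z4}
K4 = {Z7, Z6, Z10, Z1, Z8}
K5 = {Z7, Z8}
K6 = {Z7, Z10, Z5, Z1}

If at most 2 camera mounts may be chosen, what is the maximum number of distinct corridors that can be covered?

Choosing K3, K4 covers {Z7, Z6, Z2, Z10, Z1, Z9, Z4, Z8} — 8 corridors.
No choice of 2 camera mounts does better; here Z5 is left uncovered.

8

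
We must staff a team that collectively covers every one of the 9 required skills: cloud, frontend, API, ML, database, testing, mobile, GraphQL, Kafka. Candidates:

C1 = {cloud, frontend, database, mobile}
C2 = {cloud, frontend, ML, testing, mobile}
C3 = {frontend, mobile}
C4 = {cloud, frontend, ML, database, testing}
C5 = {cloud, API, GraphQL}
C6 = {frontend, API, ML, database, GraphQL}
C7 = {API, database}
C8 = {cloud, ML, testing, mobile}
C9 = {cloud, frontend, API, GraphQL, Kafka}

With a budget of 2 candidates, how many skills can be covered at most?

Choosing C2, C6 covers {cloud, frontend, API, ML, database, testing, mobile, GraphQL} — 8 skills.
No choice of 2 candidates does better; here Kafka is left uncovered.

8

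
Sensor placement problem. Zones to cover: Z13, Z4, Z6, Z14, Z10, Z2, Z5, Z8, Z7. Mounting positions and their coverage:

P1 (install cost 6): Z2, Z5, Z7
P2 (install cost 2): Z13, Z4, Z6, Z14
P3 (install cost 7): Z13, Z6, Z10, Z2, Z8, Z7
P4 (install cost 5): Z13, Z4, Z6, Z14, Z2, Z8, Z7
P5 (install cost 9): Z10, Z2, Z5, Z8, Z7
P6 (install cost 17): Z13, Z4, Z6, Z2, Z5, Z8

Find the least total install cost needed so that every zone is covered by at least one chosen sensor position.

11

P2, P5 cover every zone at install cost 2 + 9 = 11.
Any cover uses at least 2 sensor positions; among all covering selections none totals below 11.
Greedy by coverage-per-install cost would pick P2, P4, P5 for 16 — worse than the optimum 11.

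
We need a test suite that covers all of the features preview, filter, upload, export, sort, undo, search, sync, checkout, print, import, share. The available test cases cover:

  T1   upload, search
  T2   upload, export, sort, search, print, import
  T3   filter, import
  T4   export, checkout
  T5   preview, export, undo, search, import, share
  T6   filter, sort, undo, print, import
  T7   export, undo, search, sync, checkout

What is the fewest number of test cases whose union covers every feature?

4

T1, T5, T6, T7 together cover {preview, filter, upload, export, sort, undo, search, sync, checkout, print, import, share} — every feature.
No 3 of the 7 test cases cover everything (all 35 triples fall short), so 4 is minimum.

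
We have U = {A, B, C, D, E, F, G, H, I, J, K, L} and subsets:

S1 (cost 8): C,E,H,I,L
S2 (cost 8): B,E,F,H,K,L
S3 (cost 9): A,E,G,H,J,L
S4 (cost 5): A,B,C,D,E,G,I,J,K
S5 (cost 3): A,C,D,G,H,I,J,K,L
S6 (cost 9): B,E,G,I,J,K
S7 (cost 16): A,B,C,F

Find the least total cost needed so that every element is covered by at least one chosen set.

11

S2, S5 cover every element at cost 8 + 3 = 11.
Any cover uses at least 2 sets; among all covering selections none totals below 11.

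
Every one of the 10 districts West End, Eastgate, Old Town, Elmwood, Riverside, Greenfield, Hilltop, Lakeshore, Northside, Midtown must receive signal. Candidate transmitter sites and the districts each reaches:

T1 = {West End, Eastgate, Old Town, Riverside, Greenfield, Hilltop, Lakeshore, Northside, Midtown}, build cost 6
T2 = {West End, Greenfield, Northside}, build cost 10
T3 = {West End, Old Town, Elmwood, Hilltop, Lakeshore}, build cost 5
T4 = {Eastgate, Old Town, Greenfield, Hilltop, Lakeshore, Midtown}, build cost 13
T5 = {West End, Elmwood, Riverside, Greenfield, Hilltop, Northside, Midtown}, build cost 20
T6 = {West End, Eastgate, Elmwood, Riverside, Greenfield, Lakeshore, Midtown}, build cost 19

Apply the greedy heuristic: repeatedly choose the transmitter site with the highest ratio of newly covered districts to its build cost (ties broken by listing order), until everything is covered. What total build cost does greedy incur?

11

Pick 1: T1 adds 9 new (West End, Eastgate, Old Town, Riverside, Greenfield, Hilltop, Lakeshore, Northside, Midtown) at build cost 6 (ratio 9/6).
Pick 2: T3 adds 1 new (Elmwood) at build cost 5 (ratio 1/5).
Greedy total build cost: 6 + 5 = 11.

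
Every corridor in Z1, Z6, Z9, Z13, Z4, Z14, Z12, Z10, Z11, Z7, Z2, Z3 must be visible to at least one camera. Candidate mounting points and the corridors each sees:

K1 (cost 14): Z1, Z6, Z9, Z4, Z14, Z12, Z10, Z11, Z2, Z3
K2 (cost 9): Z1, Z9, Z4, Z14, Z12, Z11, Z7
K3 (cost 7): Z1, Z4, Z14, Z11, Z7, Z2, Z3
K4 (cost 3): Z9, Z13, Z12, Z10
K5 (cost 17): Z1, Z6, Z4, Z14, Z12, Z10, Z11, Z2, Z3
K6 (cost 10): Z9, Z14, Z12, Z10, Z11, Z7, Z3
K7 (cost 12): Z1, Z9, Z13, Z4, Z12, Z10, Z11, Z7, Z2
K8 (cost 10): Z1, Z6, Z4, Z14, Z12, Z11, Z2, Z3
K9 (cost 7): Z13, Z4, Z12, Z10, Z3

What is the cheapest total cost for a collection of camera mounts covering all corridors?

20

K3, K4, K8 cover every corridor at cost 7 + 3 + 10 = 20.
Any cover uses at least 2 camera mounts; among all covering selections none totals below 20.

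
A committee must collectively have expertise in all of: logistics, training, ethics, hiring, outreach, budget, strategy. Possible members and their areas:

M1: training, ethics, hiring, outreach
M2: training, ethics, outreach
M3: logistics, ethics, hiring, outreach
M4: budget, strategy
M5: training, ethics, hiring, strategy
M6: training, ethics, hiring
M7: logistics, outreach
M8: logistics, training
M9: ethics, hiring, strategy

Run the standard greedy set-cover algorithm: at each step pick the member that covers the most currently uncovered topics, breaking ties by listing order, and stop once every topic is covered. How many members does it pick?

3

Pick 1: M1 covers 4 new topics (training, ethics, hiring, outreach).
Pick 2: M4 covers 2 new topics (budget, strategy).
Pick 3: M3 covers 1 new topics (logistics).
Greedy uses 3 members.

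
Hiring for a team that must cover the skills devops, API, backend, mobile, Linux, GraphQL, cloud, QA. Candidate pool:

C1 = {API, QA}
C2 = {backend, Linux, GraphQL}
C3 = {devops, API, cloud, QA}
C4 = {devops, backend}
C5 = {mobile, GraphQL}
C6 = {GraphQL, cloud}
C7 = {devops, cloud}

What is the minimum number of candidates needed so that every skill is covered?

3

C2, C3, C5 together cover {devops, API, backend, mobile, Linux, GraphQL, cloud, QA} — every skill.
No 2 of the 7 candidates cover everything (all 21 pairs fall short), so 3 is minimum.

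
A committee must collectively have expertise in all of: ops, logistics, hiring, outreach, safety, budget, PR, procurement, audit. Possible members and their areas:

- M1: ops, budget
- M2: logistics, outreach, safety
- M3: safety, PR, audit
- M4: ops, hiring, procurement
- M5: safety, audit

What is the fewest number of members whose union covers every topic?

4

M1, M2, M3, M4 together cover {ops, logistics, hiring, outreach, safety, budget, PR, procurement, audit} — every topic.
No 3 of the 5 members cover everything (all 10 triples fall short), so 4 is minimum.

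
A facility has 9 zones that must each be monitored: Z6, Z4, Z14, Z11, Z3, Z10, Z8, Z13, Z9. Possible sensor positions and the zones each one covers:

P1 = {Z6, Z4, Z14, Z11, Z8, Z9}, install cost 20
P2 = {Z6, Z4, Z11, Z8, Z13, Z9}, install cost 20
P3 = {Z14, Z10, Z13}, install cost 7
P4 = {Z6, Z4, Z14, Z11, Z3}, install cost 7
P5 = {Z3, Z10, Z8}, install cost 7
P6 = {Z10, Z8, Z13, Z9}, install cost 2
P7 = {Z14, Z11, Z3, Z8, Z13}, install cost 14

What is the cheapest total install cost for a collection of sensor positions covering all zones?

9

P4, P6 cover every zone at install cost 7 + 2 = 9.
Any cover uses at least 2 sensor positions; among all covering selections none totals below 9.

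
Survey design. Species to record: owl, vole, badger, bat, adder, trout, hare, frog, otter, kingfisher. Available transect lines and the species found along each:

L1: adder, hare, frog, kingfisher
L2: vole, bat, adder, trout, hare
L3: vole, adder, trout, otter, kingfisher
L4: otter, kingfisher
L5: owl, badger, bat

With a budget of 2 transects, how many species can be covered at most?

8

Choosing L3, L5 covers {owl, vole, badger, bat, adder, trout, otter, kingfisher} — 8 species.
No choice of 2 transects does better; here hare, frog are left uncovered.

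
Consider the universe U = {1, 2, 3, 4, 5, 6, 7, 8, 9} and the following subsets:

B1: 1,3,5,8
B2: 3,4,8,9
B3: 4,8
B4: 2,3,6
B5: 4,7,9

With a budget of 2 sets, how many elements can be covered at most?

7

Choosing B1, B5 covers {1, 3, 4, 5, 7, 8, 9} — 7 elements.
No choice of 2 sets does better; here 2, 6 are left uncovered.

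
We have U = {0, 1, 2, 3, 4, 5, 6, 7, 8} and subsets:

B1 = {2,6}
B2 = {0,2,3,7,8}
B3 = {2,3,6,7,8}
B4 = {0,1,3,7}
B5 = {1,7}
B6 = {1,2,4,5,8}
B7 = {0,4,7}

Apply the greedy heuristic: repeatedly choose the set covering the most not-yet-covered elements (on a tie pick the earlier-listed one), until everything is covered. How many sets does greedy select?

Pick 1: B2 covers 5 new elements (0, 2, 3, 7, 8).
Pick 2: B6 covers 3 new elements (1, 4, 5).
Pick 3: B1 covers 1 new elements (6).
Greedy uses 3 sets.

3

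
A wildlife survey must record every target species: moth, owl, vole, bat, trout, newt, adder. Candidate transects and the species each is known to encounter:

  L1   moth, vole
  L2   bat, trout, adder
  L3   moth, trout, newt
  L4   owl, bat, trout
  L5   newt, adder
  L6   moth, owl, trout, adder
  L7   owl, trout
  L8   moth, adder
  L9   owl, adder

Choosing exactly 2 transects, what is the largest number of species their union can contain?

5

Choosing L1, L2 covers {moth, vole, bat, trout, adder} — 5 species.
No choice of 2 transects does better; here owl, newt are left uncovered.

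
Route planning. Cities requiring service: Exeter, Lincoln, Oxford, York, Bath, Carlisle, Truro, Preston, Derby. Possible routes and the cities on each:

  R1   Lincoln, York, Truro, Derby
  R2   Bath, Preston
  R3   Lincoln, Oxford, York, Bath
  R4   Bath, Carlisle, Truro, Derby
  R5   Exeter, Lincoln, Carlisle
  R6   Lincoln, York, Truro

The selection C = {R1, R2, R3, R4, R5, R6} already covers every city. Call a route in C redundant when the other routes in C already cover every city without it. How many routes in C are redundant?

3

Drop R1: the rest still cover every city — redundant.
Drop R2: Preston uncovered — not redundant.
Drop R3: Oxford uncovered — not redundant.
Drop R4: the rest still cover every city — redundant.
Drop R5: Exeter uncovered — not redundant.
Drop R6: the rest still cover every city — redundant.
3 redundant: R1, R4, R6.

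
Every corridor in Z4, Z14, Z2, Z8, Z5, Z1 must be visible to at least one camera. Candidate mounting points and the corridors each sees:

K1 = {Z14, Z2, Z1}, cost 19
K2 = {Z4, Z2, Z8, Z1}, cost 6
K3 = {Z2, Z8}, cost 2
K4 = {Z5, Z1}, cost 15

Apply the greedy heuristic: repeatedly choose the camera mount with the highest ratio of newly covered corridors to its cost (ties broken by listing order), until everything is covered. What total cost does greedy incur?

Pick 1: K3 adds 2 new (Z2, Z8) at cost 2 (ratio 2/2).
Pick 2: K2 adds 2 new (Z4, Z1) at cost 6 (ratio 2/6).
Pick 3: K4 adds 1 new (Z5) at cost 15 (ratio 1/15).
Pick 4: K1 adds 1 new (Z14) at cost 19 (ratio 1/19).
Greedy total cost: 2 + 6 + 15 + 19 = 42. (The true optimum is 40, so greedy overshoots here.)

42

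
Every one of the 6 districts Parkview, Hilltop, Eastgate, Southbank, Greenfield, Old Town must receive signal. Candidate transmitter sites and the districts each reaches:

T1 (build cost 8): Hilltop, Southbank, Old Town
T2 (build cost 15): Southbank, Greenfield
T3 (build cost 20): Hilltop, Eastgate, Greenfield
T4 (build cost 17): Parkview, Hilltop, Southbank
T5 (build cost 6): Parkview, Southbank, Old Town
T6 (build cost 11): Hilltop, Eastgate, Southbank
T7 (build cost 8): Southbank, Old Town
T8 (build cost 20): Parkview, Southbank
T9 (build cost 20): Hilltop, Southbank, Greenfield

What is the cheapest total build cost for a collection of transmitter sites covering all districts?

T3, T5 cover every district at build cost 20 + 6 = 26.
Any cover uses at least 2 transmitter sites; among all covering selections none totals below 26.
Greedy by coverage-per-build cost would pick T5, T6, T2 for 32 — worse than the optimum 26.

26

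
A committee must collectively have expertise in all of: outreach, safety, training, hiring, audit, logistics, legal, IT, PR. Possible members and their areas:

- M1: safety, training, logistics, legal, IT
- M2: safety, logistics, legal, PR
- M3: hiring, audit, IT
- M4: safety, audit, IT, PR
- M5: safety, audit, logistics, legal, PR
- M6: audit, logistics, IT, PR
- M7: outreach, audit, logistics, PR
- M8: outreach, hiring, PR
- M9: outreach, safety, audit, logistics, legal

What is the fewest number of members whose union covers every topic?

M1, M3, M7 together cover {outreach, safety, training, hiring, audit, logistics, legal, IT, PR} — every topic.
No 2 of the 9 members cover everything (all 36 pairs fall short), so 3 is minimum.

3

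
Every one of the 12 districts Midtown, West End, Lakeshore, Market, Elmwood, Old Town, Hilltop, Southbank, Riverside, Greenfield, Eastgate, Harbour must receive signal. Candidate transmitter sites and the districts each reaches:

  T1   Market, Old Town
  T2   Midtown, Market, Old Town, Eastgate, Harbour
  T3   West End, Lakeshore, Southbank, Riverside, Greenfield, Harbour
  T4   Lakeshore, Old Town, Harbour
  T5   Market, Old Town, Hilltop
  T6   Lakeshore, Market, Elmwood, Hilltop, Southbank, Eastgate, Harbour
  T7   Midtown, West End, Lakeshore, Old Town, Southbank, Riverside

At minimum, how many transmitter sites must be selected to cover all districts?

3

T2, T3, T6 together cover {Midtown, West End, Lakeshore, Market, Elmwood, Old Town, Hilltop, Southbank, Riverside, Greenfield, Eastgate, Harbour} — every district.
No 2 of the 7 transmitter sites cover everything (all 21 pairs fall short), so 3 is minimum.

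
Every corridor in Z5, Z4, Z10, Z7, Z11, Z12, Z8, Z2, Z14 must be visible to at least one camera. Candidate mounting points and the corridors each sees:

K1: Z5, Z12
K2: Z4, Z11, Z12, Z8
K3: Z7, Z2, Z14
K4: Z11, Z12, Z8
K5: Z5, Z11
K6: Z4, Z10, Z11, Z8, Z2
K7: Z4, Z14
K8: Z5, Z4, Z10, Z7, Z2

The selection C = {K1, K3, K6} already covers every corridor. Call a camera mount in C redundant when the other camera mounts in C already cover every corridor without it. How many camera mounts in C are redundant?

Drop K1: Z5, Z12 uncovered — not redundant.
Drop K3: Z7, Z14 uncovered — not redundant.
Drop K6: Z4, Z10, Z11, Z8 uncovered — not redundant.
None of the camera mounts in C is redundant.

0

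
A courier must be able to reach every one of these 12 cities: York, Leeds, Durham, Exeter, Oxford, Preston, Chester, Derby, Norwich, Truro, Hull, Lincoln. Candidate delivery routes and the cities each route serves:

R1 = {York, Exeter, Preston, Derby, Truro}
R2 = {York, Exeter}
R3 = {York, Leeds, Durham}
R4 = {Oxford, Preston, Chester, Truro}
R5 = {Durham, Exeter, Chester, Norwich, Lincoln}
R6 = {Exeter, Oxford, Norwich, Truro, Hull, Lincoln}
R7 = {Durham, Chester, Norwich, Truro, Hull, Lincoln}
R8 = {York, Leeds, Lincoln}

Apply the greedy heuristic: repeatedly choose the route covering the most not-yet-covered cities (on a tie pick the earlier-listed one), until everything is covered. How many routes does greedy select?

4

Pick 1: R6 covers 6 new cities (Exeter, Oxford, Norwich, Truro, Hull, Lincoln).
Pick 2: R1 covers 3 new cities (York, Preston, Derby).
Pick 3: R3 covers 2 new cities (Leeds, Durham).
Pick 4: R4 covers 1 new cities (Chester).
Greedy uses 4 routes.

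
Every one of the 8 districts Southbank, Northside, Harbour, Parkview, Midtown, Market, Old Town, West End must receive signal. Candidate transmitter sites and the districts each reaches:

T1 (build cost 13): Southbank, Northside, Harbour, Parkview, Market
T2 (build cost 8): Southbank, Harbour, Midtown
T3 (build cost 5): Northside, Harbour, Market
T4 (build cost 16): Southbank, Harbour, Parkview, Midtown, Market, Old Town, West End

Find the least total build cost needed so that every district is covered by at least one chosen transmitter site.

T3, T4 cover every district at build cost 5 + 16 = 21.
Any cover uses at least 2 transmitter sites; among all covering selections none totals below 21.

21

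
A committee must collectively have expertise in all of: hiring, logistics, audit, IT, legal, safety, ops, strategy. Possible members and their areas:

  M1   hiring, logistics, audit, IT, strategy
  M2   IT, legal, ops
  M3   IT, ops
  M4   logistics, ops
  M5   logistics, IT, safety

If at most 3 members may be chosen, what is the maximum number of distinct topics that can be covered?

8

Choosing M1, M2, M5 covers {hiring, logistics, audit, IT, legal, safety, ops, strategy} — 8 topics.
That is all 8 topics.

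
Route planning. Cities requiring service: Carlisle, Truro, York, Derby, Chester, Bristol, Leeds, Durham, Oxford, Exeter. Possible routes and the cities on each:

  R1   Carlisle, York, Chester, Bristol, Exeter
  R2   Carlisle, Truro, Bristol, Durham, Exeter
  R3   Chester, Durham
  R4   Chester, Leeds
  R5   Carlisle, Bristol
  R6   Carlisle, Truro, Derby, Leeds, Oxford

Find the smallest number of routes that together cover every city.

3

R1, R2, R6 together cover {Carlisle, Truro, York, Derby, Chester, Bristol, Leeds, Durham, Oxford, Exeter} — every city.
No 2 of the 6 routes cover everything (all 15 pairs fall short), so 3 is minimum.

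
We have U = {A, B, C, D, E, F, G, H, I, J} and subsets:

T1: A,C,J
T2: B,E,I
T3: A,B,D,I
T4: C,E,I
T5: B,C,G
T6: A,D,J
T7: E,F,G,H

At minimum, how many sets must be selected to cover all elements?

T1, T3, T7 together cover {A, B, C, D, E, F, G, H, I, J} — every element.
No 2 of the 7 sets cover everything (all 21 pairs fall short), so 3 is minimum.

3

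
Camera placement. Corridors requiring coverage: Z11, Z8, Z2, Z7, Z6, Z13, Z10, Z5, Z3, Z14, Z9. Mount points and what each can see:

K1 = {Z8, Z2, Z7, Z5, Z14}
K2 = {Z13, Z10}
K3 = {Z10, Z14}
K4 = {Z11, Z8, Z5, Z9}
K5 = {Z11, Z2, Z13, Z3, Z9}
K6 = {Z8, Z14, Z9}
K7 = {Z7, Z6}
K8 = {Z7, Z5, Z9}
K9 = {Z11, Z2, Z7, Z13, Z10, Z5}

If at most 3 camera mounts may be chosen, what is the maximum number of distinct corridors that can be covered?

Choosing K1, K2, K5 covers {Z11, Z8, Z2, Z7, Z13, Z10, Z5, Z3, Z14, Z9} — 10 corridors.
No choice of 3 camera mounts does better; here Z6 is left uncovered.

10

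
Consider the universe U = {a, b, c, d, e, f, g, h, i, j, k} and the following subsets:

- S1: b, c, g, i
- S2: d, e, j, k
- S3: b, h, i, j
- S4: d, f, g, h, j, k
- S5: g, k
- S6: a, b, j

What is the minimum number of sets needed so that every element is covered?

4

S1, S2, S4, S6 together cover {a, b, c, d, e, f, g, h, i, j, k} — every element.
No 3 of the 6 sets cover everything (all 20 triples fall short), so 4 is minimum.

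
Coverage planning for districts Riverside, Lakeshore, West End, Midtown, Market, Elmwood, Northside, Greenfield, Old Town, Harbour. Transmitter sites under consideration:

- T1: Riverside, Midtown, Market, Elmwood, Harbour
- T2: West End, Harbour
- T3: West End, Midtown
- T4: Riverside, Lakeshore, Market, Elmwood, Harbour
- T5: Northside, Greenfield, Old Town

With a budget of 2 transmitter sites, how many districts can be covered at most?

Choosing T1, T5 covers {Riverside, Midtown, Market, Elmwood, Northside, Greenfield, Old Town, Harbour} — 8 districts.
No choice of 2 transmitter sites does better; here Lakeshore, West End are left uncovered.

8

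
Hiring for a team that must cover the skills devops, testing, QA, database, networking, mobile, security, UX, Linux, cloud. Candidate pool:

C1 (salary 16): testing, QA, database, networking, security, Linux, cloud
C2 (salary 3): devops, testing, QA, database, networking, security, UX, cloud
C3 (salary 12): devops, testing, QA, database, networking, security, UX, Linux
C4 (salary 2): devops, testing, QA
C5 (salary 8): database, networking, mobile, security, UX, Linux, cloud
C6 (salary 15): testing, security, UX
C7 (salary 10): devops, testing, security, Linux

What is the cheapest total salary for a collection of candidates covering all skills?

C4, C5 cover every skill at salary 2 + 8 = 10.
Any cover uses at least 2 candidates; among all covering selections none totals below 10.

10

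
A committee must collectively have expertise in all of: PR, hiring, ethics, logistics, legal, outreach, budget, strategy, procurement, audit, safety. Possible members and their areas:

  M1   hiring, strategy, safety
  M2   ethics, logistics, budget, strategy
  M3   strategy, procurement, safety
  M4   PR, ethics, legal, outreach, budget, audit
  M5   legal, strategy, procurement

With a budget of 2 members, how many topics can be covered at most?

9

Choosing M1, M4 covers {PR, hiring, ethics, legal, outreach, budget, strategy, audit, safety} — 9 topics.
No choice of 2 members does better; here logistics, procurement are left uncovered.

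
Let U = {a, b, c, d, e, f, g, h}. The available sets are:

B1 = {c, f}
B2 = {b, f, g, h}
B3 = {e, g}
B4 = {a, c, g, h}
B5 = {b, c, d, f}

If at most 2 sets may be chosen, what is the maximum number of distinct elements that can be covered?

7

Choosing B4, B5 covers {a, b, c, d, f, g, h} — 7 elements.
No choice of 2 sets does better; here e is left uncovered.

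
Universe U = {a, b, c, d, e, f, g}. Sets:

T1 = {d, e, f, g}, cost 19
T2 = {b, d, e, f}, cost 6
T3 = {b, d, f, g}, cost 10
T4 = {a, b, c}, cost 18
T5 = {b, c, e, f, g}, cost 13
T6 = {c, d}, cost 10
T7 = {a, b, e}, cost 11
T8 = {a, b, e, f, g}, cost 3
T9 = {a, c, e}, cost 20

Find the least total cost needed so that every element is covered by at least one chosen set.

13

T6, T8 cover every element at cost 10 + 3 = 13.
Any cover uses at least 2 sets; among all covering selections none totals below 13.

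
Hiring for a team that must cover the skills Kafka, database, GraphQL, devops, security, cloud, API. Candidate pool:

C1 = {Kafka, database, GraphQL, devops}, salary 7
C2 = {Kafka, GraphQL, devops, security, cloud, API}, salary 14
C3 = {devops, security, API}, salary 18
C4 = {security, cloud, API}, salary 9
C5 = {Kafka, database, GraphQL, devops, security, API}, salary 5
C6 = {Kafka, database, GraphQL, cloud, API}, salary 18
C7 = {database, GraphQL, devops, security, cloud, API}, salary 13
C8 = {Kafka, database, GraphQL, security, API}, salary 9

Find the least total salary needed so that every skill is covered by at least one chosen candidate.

C4, C5 cover every skill at salary 9 + 5 = 14.
Any cover uses at least 2 candidates; among all covering selections none totals below 14.

14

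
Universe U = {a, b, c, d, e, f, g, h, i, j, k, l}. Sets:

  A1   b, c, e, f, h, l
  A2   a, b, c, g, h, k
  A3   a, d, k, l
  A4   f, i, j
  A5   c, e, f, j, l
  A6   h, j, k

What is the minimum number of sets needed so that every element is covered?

A1, A2, A3, A4 together cover {a, b, c, d, e, f, g, h, i, j, k, l} — every element.
No 3 of the 6 sets cover everything (all 20 triples fall short), so 4 is minimum.

4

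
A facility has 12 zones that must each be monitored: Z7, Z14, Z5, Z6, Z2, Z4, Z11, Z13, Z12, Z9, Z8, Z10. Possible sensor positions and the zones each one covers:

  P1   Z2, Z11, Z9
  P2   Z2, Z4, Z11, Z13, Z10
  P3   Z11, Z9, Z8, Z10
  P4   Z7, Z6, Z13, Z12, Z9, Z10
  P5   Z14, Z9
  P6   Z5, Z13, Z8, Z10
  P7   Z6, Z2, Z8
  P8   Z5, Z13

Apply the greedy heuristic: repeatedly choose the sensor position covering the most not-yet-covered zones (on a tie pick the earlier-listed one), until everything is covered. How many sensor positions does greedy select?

Pick 1: P4 covers 6 new zones (Z7, Z6, Z13, Z12, Z9, Z10).
Pick 2: P2 covers 3 new zones (Z2, Z4, Z11).
Pick 3: P6 covers 2 new zones (Z5, Z8).
Pick 4: P5 covers 1 new zones (Z14).
Greedy uses 4 sensor positions.

4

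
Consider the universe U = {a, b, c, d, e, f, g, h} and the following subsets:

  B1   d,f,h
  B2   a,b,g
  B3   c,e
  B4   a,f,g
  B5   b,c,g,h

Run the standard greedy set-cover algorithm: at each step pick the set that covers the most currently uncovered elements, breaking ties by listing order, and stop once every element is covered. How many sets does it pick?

Pick 1: B5 covers 4 new elements (b, c, g, h).
Pick 2: B1 covers 2 new elements (d, f).
Pick 3: B2 covers 1 new elements (a).
Pick 4: B3 covers 1 new elements (e).
Greedy uses 4 sets. (The true minimum is 3.)

4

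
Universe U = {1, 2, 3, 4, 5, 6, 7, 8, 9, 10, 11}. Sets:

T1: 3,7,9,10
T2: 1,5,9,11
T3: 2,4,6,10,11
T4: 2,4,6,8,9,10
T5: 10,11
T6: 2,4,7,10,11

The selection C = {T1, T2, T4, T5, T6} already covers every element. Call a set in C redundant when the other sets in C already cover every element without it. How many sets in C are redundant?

2

Drop T1: 3 uncovered — not redundant.
Drop T2: 1, 5 uncovered — not redundant.
Drop T4: 6, 8 uncovered — not redundant.
Drop T5: the rest still cover every element — redundant.
Drop T6: the rest still cover every element — redundant.
2 redundant: T5, T6.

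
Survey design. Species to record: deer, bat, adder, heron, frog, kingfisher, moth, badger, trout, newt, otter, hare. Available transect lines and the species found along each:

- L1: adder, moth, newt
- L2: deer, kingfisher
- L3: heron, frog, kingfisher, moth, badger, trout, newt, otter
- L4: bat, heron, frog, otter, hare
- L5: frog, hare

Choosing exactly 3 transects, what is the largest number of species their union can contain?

Choosing L1, L3, L4 covers {bat, adder, heron, frog, kingfisher, moth, badger, trout, newt, otter, hare} — 11 species.
No choice of 3 transects does better; here deer is left uncovered.

11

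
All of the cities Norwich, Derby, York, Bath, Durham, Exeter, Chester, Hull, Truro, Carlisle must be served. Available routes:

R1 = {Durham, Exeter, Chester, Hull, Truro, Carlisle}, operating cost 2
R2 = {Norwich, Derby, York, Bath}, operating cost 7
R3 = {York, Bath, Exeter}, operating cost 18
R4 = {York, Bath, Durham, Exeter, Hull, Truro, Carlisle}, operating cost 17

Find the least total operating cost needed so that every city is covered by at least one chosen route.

9

R1, R2 cover every city at operating cost 2 + 7 = 9.
Any cover uses at least 2 routes; among all covering selections none totals below 9.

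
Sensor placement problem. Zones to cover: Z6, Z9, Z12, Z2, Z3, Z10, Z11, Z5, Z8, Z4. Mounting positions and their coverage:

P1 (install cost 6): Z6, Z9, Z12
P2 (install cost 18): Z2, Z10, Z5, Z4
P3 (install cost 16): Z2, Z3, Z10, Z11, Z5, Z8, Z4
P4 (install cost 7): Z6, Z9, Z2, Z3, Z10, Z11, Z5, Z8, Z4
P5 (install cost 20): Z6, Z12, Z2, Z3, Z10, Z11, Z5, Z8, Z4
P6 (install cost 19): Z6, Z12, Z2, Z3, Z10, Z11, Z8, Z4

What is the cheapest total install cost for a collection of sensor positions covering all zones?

13

P1, P4 cover every zone at install cost 6 + 7 = 13.
Any cover uses at least 2 sensor positions; among all covering selections none totals below 13.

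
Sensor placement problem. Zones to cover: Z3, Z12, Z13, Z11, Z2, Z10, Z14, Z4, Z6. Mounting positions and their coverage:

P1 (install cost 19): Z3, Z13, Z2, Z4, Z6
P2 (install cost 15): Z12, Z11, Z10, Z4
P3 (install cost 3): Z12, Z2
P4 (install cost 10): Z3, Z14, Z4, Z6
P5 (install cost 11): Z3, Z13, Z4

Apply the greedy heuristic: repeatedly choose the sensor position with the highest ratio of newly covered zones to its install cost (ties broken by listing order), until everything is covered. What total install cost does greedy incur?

39

Pick 1: P3 adds 2 new (Z12, Z2) at install cost 3 (ratio 2/3).
Pick 2: P4 adds 4 new (Z3, Z14, Z4, Z6) at install cost 10 (ratio 4/10).
Pick 3: P2 adds 2 new (Z11, Z10) at install cost 15 (ratio 2/15).
Pick 4: P5 adds 1 new (Z13) at install cost 11 (ratio 1/11).
Greedy total install cost: 3 + 10 + 15 + 11 = 39.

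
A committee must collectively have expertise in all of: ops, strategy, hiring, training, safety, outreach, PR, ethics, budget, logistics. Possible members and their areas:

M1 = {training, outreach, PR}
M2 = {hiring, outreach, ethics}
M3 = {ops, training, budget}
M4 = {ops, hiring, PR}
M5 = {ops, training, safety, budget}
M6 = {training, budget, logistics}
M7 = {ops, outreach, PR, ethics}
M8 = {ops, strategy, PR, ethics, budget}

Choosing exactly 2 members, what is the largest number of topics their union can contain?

7

Choosing M1, M8 covers {ops, strategy, training, outreach, PR, ethics, budget} — 7 topics.
No choice of 2 members does better; here hiring, safety, logistics are left uncovered.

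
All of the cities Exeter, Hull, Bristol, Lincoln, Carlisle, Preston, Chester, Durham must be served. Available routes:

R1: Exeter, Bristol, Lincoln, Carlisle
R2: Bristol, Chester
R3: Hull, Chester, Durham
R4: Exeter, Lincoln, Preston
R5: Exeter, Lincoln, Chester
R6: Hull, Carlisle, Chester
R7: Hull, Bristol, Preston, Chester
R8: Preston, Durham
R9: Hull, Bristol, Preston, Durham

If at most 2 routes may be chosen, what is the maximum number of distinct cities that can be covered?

7

Choosing R1, R3 covers {Exeter, Hull, Bristol, Lincoln, Carlisle, Chester, Durham} — 7 cities.
No choice of 2 routes does better; here Preston is left uncovered.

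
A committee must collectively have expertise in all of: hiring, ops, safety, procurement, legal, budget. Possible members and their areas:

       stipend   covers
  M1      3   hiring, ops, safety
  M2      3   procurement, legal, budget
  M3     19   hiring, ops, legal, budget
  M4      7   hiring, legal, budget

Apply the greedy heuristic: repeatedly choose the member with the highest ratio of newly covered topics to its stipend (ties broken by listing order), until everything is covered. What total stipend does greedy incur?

6

Pick 1: M1 adds 3 new (hiring, ops, safety) at stipend 3 (ratio 3/3).
Pick 2: M2 adds 3 new (procurement, legal, budget) at stipend 3 (ratio 3/3).
Greedy total stipend: 3 + 3 = 6.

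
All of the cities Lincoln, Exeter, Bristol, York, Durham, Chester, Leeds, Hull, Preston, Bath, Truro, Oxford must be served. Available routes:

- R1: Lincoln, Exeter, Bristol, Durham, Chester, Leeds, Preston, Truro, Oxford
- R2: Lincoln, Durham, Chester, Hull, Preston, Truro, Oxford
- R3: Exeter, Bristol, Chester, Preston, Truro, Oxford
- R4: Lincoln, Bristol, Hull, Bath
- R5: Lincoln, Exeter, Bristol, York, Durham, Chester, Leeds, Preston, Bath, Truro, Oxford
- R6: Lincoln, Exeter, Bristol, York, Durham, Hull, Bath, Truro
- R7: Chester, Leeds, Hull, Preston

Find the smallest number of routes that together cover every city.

R1, R6 together cover {Lincoln, Exeter, Bristol, York, Durham, Chester, Leeds, Hull, Preston, Bath, Truro, Oxford} — every city.
No single route contains all 12 cities, so 2 is optimal.

2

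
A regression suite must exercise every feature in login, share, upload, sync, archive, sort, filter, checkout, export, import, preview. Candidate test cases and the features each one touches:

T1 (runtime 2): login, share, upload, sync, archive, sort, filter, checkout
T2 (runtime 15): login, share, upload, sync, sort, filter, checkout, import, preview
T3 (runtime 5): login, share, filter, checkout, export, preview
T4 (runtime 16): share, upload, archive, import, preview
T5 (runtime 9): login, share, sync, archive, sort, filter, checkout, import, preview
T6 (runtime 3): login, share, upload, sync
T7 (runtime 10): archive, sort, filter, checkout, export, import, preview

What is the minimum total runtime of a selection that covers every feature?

12

T1, T7 cover every feature at runtime 2 + 10 = 12.
Any cover uses at least 2 test cases; among all covering selections none totals below 12.
Greedy by coverage-per-runtime would pick T1, T3, T5 for 16 — worse than the optimum 12.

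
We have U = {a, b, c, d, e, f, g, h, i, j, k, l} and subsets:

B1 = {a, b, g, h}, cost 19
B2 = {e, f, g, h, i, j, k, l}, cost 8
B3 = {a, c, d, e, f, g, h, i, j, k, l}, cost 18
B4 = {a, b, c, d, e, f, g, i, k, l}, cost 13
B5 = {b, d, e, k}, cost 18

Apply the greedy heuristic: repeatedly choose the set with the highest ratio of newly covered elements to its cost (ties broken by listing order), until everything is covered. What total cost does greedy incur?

21

Pick 1: B2 adds 8 new (e, f, g, h, i, j, k, l) at cost 8 (ratio 8/8).
Pick 2: B4 adds 4 new (a, b, c, d) at cost 13 (ratio 4/13).
Greedy total cost: 8 + 13 = 21.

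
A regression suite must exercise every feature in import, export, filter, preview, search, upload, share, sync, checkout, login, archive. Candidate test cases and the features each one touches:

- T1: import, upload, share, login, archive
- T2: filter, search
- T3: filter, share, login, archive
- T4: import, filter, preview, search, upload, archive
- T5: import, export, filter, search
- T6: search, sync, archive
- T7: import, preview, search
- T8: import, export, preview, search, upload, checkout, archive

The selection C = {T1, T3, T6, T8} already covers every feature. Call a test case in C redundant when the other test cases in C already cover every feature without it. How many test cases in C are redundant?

1

Drop T1: the rest still cover every feature — redundant.
Drop T3: filter uncovered — not redundant.
Drop T6: sync uncovered — not redundant.
Drop T8: export, preview, checkout uncovered — not redundant.
1 redundant: T1.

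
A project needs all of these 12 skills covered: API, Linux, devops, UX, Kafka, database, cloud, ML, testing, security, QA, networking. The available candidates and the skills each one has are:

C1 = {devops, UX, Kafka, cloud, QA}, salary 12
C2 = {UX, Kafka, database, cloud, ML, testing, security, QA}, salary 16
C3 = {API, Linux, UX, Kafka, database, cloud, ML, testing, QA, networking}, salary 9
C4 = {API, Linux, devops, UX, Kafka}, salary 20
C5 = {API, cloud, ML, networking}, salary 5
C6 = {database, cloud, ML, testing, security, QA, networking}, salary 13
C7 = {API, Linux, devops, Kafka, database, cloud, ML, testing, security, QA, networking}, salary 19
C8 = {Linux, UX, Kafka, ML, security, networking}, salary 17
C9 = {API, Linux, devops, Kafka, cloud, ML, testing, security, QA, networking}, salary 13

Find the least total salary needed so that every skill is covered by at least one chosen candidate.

C3, C9 cover every skill at salary 9 + 13 = 22.
Any cover uses at least 2 candidates; among all covering selections none totals below 22.

22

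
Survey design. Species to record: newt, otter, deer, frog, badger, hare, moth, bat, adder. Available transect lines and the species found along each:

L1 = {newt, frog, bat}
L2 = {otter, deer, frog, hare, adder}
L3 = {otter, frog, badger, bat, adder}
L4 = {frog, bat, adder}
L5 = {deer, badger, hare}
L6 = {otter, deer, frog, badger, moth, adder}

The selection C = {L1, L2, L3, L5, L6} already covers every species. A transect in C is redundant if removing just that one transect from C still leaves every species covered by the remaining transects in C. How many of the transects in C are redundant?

3

Drop L1: newt uncovered — not redundant.
Drop L2: the rest still cover every species — redundant.
Drop L3: the rest still cover every species — redundant.
Drop L5: the rest still cover every species — redundant.
Drop L6: moth uncovered — not redundant.
3 redundant: L2, L3, L5.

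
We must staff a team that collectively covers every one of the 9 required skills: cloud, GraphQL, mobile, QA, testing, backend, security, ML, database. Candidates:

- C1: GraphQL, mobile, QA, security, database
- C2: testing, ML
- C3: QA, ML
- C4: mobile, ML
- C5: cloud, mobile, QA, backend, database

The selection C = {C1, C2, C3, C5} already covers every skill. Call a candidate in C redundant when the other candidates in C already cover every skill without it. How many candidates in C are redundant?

Drop C1: GraphQL, security uncovered — not redundant.
Drop C2: testing uncovered — not redundant.
Drop C3: the rest still cover every skill — redundant.
Drop C5: cloud, backend uncovered — not redundant.
1 redundant: C3.

1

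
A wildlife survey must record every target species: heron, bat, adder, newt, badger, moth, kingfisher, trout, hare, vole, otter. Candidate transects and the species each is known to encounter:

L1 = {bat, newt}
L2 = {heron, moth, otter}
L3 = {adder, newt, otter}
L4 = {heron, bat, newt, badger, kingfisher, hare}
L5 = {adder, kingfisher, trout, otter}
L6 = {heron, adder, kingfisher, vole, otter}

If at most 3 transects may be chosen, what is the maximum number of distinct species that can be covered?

Choosing L2, L4, L5 covers {heron, bat, adder, newt, badger, moth, kingfisher, trout, hare, otter} — 10 species.
No choice of 3 transects does better; here vole is left uncovered.

10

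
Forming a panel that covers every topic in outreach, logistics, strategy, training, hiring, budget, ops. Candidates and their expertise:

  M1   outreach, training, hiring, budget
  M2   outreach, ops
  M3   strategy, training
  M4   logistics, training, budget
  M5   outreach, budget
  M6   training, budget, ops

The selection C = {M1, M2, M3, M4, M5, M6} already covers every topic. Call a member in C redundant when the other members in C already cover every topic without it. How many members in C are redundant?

3

Drop M1: hiring uncovered — not redundant.
Drop M2: the rest still cover every topic — redundant.
Drop M3: strategy uncovered — not redundant.
Drop M4: logistics uncovered — not redundant.
Drop M5: the rest still cover every topic — redundant.
Drop M6: the rest still cover every topic — redundant.
3 redundant: M2, M5, M6.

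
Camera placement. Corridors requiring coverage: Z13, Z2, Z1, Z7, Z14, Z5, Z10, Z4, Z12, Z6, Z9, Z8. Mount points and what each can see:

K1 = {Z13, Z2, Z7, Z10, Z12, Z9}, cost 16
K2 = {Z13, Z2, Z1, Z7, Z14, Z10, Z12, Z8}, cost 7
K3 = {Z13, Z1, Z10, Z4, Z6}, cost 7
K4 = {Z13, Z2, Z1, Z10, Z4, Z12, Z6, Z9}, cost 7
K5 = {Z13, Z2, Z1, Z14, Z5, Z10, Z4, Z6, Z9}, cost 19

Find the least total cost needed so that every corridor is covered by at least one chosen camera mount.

K2, K5 cover every corridor at cost 7 + 19 = 26.
Any cover uses at least 2 camera mounts; among all covering selections none totals below 26.

26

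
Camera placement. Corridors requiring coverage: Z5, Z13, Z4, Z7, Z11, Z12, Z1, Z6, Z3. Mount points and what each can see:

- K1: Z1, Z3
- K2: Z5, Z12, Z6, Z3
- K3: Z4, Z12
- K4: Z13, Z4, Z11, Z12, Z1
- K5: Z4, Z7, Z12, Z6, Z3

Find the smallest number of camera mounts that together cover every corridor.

K2, K4, K5 together cover {Z5, Z13, Z4, Z7, Z11, Z12, Z1, Z6, Z3} — every corridor.
No 2 of the 5 camera mounts cover everything (all 10 pairs fall short), so 3 is minimum.

3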